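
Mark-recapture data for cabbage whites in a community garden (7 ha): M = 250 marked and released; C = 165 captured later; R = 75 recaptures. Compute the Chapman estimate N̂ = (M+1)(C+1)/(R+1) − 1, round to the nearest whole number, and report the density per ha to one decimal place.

N̂ = 251·166/76 − 1 = 41666/76 − 1 ≈ 547.2 → 547
Density = N̂ / area = 547 / 7 ≈ 78.14 → 78.1 per ha

density ≈ 78.1 cabbage whites per ha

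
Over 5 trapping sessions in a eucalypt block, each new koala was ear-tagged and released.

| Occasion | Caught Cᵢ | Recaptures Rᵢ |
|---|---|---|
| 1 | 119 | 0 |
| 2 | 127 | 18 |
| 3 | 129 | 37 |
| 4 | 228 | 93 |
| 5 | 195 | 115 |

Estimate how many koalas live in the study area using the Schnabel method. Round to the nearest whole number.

N ≈ 784

Marked at large before each occasion: Mᵢ = Σⱼ<ᵢ (Cⱼ − Rⱼ) → M1=0, M2=119, M3=228, M4=320, M5=455
Σ MᵢCᵢ = 0·119 + 119·127 + 228·129 + 320·228 + 455·195 = 0 + 15113 + 29412 + 72960 + 88725 = 206210
Σ Rᵢ = 0 + 18 + 37 + 93 + 115 = 263
N̂ = 206210 / 263 ≈ 784.1 → 784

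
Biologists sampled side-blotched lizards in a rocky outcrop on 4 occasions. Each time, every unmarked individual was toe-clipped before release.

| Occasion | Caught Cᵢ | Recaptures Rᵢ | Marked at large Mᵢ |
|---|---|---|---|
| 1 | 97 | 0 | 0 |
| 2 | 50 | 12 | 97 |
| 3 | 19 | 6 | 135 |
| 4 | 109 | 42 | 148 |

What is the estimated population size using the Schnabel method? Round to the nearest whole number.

N ≈ 392

Σ MᵢCᵢ = 0·97 + 97·50 + 135·19 + 148·109 = 0 + 4850 + 2565 + 16132 = 23547
Σ Rᵢ = 0 + 12 + 6 + 42 = 60
N̂ = 23547 / 60 ≈ 392.4 → 392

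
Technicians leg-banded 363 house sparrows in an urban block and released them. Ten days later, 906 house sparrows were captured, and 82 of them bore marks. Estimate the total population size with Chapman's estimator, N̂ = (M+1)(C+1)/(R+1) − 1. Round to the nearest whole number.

N̂ = (363+1)(906+1)/(82+1) − 1 = 364·907/83 − 1
= 330148/83 − 1 ≈ 3977.7 − 1 ≈ 3976.7 → 3977

N ≈ 3977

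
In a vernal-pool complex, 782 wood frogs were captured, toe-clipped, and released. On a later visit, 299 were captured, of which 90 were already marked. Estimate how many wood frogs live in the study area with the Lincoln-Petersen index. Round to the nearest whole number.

N ≈ 2598

The marked fraction in the recapture sample should equal the marked fraction in the population: 90/299 = 782/N.
N = (782 × 299) / 90 = 233818 / 90 ≈ 2598.0 → 2598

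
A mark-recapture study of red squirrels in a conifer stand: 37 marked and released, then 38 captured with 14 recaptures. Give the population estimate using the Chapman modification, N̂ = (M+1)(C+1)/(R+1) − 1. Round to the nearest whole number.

N̂ = (37+1)(38+1)/(14+1) − 1 = 38·39/15 − 1
= 1482/15 − 1 ≈ 98.8 − 1 ≈ 97.8 → 98

N ≈ 98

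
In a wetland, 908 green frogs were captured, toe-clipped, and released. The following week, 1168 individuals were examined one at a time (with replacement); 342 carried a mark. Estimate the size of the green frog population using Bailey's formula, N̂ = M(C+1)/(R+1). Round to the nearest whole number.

N ≈ 3095

N̂ = 908·(1168+1)/(342+1) = 908·1169/343 = 1061452/343 ≈ 3094.6 → 3095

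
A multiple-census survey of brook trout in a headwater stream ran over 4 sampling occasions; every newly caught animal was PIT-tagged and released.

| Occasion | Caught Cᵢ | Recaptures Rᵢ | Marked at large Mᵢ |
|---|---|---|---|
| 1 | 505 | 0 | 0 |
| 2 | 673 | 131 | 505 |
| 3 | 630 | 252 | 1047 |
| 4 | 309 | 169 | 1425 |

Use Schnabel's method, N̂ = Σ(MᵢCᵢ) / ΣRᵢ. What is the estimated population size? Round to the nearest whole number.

Σ MᵢCᵢ = 0·505 + 505·673 + 1047·630 + 1425·309 = 0 + 339865 + 659610 + 440325 = 1439800
Σ Rᵢ = 0 + 131 + 252 + 169 = 552
N̂ = 1439800 / 552 ≈ 2608.3 → 2608

N ≈ 2608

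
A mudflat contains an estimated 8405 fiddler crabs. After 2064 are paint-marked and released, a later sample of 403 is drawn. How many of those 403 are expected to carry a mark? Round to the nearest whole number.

The marked fraction of the population is 2064/8405, so in a sample of 403 expect C·(M/N) marked.
E[R] = 2064 × 403 / 8405 = 831792 / 8405 ≈ 99.0 → 99

expected recaptures ≈ 99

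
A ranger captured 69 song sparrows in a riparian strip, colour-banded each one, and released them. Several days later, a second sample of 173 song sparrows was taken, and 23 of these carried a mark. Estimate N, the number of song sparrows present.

N = (69 × 173) / 23 = 11937 / 23 = 519

N = 519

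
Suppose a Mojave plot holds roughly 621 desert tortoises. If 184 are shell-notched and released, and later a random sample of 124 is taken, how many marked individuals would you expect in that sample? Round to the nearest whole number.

Expected recaptures E[R] = M·C / N.
E[R] = 184 × 124 / 621 = 22816 / 621 ≈ 36.7 → 37

expected recaptures ≈ 37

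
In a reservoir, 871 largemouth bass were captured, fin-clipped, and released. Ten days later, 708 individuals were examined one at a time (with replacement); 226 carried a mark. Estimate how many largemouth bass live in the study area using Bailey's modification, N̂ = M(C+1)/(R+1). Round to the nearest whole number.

N ≈ 2720

N̂ = 871·(708+1)/(226+1) = 871·709/227 = 617539/227 ≈ 2720.4 → 2720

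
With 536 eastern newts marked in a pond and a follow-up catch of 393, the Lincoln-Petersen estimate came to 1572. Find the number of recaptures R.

R = 134

From N = M·C/R: R = M·C / N = 536·393 / 1572 = 210648 / 1572 = 134.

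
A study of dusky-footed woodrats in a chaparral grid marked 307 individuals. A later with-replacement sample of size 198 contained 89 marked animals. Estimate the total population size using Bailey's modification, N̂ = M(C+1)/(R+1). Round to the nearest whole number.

N ≈ 679

N̂ = 307·(198+1)/(89+1) = 307·199/90 = 61093/90 ≈ 678.8 → 679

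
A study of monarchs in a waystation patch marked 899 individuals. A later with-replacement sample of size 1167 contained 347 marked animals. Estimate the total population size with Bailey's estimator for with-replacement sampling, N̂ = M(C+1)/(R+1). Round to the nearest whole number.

N ≈ 3017

N̂ = 899·(1167+1)/(347+1) = 899·1168/348 = 1050032/348 ≈ 3017.3 → 3017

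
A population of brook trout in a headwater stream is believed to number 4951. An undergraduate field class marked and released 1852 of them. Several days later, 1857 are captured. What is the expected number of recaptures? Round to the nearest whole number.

Expected recaptures E[R] = M·C / N.
E[R] = 1852 × 1857 / 4951 = 3439164 / 4951 ≈ 694.6 → 695

expected recaptures ≈ 695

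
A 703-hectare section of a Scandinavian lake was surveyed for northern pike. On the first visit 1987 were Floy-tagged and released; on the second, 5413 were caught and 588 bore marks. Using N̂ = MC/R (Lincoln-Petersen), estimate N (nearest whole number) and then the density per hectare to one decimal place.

density ≈ 26.0 northern pike per hectare

N̂ = 1987·5413/588 = 10755631/588 ≈ 18291.9 → 18292
Density = N̂ / area = 18292 / 703 ≈ 26.02 → 26.0 per hectare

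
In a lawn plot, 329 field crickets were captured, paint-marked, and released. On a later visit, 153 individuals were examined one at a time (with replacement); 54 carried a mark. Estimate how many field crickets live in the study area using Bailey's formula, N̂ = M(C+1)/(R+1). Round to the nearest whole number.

N ≈ 921

N̂ = 329·(153+1)/(54+1) = 329·154/55 = 50666/55 ≈ 921.2 → 921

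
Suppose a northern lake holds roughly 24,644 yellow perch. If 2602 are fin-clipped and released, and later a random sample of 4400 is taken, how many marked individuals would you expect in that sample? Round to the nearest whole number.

expected recaptures ≈ 465

Expected recaptures E[R] = M·C / N.
E[R] = 2602 × 4400 / 24644 = 11448800 / 24644 ≈ 464.6 → 465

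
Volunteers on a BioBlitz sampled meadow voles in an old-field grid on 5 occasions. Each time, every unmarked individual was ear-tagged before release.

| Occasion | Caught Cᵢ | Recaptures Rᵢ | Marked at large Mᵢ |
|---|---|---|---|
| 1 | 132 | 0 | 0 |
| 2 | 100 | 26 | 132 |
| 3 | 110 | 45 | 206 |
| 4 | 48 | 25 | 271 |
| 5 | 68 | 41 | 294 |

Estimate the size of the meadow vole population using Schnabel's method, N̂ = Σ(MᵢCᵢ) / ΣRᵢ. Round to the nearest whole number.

Σ MᵢCᵢ = 0·132 + 132·100 + 206·110 + 271·48 + 294·68 = 0 + 13200 + 22660 + 13008 + 19992 = 68860
Σ Rᵢ = 0 + 26 + 45 + 25 + 41 = 137
N̂ = 68860 / 137 ≈ 502.6 → 503

N ≈ 503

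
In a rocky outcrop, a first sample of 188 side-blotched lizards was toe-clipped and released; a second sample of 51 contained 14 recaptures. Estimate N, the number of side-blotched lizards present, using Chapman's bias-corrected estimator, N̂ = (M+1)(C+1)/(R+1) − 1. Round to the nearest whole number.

N ≈ 654

N̂ = (188+1)(51+1)/(14+1) − 1 = 189·52/15 − 1
= 9828/15 − 1 ≈ 655.2 − 1 ≈ 654.2 → 654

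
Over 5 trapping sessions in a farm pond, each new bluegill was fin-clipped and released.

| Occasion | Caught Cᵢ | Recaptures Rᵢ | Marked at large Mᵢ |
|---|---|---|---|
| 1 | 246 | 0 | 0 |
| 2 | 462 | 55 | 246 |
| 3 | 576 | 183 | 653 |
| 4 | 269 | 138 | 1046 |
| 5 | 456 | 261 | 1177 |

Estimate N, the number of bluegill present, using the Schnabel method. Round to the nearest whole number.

Σ MᵢCᵢ = 0·246 + 246·462 + 653·576 + 1046·269 + 1177·456 = 0 + 113652 + 376128 + 281374 + 536712 = 1307866
Σ Rᵢ = 0 + 55 + 183 + 138 + 261 = 637
N̂ = 1307866 / 637 ≈ 2053.2 → 2053

N ≈ 2053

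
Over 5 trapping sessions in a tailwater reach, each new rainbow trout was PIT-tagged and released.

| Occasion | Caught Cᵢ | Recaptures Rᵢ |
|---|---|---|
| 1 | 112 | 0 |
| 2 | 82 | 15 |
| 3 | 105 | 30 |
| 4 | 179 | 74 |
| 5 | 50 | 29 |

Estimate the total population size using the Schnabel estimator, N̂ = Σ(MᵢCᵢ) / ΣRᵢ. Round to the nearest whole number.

Marked at large before each occasion: Mᵢ = Σⱼ<ᵢ (Cⱼ − Rⱼ) → M1=0, M2=112, M3=179, M4=254, M5=359
Σ MᵢCᵢ = 0·112 + 112·82 + 179·105 + 254·179 + 359·50 = 0 + 9184 + 18795 + 45466 + 17950 = 91395
Σ Rᵢ = 0 + 15 + 30 + 74 + 29 = 148
N̂ = 91395 / 148 ≈ 617.5 → 618

N ≈ 618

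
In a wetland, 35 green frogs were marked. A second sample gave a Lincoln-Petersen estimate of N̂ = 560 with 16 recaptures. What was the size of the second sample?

C = 256

From N = M·C/R: C = N·R / M = 560·16 / 35 = 8960 / 35 = 256.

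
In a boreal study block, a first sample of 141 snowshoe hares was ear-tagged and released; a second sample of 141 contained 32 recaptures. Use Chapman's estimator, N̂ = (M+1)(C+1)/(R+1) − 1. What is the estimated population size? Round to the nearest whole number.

N ≈ 610

N̂ = (141+1)(141+1)/(32+1) − 1 = 142·142/33 − 1
= 20164/33 − 1 ≈ 611.0 − 1 ≈ 610.0 → 610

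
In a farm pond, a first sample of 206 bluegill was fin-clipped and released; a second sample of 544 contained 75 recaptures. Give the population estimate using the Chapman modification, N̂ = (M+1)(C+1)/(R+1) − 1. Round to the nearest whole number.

N̂ = (206+1)(544+1)/(75+1) − 1 = 207·545/76 − 1
= 112815/76 − 1 ≈ 1484.4 − 1 ≈ 1483.4 → 1483

N ≈ 1483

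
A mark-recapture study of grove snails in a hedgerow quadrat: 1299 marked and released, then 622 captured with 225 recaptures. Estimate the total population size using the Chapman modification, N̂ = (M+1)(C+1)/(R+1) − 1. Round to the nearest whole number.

N ≈ 3583

N̂ = (1299+1)(622+1)/(225+1) − 1 = 1300·623/226 − 1
= 809900/226 − 1 ≈ 3583.6 − 1 ≈ 3582.6 → 3583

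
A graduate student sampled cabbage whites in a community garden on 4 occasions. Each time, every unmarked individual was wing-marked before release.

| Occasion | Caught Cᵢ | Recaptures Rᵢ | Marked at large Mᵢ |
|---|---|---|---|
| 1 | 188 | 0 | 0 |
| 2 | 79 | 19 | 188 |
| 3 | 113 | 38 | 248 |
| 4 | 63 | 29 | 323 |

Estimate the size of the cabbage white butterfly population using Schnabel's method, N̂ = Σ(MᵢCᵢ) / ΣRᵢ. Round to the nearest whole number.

Σ MᵢCᵢ = 0·188 + 188·79 + 248·113 + 323·63 = 0 + 14852 + 28024 + 20349 = 63225
Σ Rᵢ = 0 + 19 + 38 + 29 = 86
N̂ = 63225 / 86 ≈ 735.2 → 735

N ≈ 735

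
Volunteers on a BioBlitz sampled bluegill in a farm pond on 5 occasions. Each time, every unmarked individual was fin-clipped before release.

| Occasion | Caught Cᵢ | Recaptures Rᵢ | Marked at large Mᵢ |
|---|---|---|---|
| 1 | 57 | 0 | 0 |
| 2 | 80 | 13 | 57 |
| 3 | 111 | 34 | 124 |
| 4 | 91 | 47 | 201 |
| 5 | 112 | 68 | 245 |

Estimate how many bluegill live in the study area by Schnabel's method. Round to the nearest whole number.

N ≈ 395

Σ MᵢCᵢ = 0·57 + 57·80 + 124·111 + 201·91 + 245·112 = 0 + 4560 + 13764 + 18291 + 27440 = 64055
Σ Rᵢ = 0 + 13 + 34 + 47 + 68 = 162
N̂ = 64055 / 162 ≈ 395.4 → 395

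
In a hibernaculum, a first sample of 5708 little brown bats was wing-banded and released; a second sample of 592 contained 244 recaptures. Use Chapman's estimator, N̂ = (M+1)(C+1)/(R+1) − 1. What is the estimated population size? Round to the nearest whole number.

N̂ = (5708+1)(592+1)/(244+1) − 1 = 5709·593/245 − 1
= 3385437/245 − 1 ≈ 13818.1 − 1 ≈ 13817.1 → 13817

N ≈ 13,817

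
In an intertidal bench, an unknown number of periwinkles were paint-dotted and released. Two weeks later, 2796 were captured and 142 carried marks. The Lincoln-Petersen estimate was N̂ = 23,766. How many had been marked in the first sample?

From N = M·C/R: M = N·R / C = 23766·142 / 2796 = 3374772 / 2796 = 1207.

M = 1207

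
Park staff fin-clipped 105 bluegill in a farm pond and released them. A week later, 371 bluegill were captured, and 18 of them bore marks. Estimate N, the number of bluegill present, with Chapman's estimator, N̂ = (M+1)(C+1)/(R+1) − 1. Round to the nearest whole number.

N ≈ 2074

N̂ = (105+1)(371+1)/(18+1) − 1 = 106·372/19 − 1
= 39432/19 − 1 ≈ 2075.4 − 1 ≈ 2074.4 → 2074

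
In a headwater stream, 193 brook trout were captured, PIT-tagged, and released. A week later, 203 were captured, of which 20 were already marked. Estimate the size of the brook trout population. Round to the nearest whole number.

N ≈ 1959

N = (193 × 203) / 20 = 39179 / 20 ≈ 1959.0 → 1959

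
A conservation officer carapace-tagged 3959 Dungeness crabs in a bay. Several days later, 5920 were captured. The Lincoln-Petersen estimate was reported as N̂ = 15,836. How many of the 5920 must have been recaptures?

From N = M·C/R: R = M·C / N = 3959·5920 / 15836 = 23437280 / 15836 = 1480.

R = 1480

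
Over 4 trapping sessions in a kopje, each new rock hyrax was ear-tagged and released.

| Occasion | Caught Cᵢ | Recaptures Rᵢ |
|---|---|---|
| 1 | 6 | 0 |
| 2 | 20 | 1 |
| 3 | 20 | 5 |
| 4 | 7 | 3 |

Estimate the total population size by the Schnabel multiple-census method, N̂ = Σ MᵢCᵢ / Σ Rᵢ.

N = 100

Marked at large before each occasion: Mᵢ = Σⱼ<ᵢ (Cⱼ − Rⱼ) → M1=0, M2=6, M3=25, M4=40
Σ MᵢCᵢ = 0·6 + 6·20 + 25·20 + 40·7 = 0 + 120 + 500 + 280 = 900
Σ Rᵢ = 0 + 1 + 5 + 3 = 9
N̂ = 900 / 9 = 100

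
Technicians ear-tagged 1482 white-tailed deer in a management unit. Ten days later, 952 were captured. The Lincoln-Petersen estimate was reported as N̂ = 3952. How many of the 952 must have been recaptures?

R = 357

From N = M·C/R: R = M·C / N = 1482·952 / 3952 = 1410864 / 3952 = 357.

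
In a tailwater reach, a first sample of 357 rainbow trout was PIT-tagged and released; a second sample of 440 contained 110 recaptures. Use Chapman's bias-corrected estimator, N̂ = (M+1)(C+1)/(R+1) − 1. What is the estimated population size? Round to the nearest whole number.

N ≈ 1421

N̂ = (357+1)(440+1)/(110+1) − 1 = 358·441/111 − 1
= 157878/111 − 1 ≈ 1422.3 − 1 ≈ 1421.3 → 1421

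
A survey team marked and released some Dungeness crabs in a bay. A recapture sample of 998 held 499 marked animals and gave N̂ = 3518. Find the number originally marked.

M = 1759

From N = M·C/R: M = N·R / C = 3518·499 / 998 = 1755482 / 998 = 1759.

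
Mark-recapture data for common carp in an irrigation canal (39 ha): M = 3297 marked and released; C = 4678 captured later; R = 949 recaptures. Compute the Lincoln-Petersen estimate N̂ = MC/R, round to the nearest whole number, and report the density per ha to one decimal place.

density ≈ 416.7 common carp per ha

N̂ = 3297·4678/949 = 15423366/949 ≈ 16252.2 → 16252
Density = N̂ / area = 16252 / 39 ≈ 416.72 → 416.7 per ha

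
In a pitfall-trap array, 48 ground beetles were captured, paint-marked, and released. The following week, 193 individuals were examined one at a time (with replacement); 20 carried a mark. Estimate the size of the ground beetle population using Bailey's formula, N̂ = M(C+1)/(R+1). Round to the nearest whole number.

N ≈ 443

N̂ = 48·(193+1)/(20+1) = 48·194/21 = 9312/21 ≈ 443.4 → 443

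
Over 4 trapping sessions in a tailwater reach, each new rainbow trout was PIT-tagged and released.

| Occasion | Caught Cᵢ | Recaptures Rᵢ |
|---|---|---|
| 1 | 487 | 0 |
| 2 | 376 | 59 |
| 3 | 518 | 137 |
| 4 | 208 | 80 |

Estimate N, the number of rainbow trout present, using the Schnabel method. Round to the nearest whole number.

Marked at large before each occasion: Mᵢ = Σⱼ<ᵢ (Cⱼ − Rⱼ) → M1=0, M2=487, M3=804, M4=1185
Σ MᵢCᵢ = 0·487 + 487·376 + 804·518 + 1185·208 = 0 + 183112 + 416472 + 246480 = 846064
Σ Rᵢ = 0 + 59 + 137 + 80 = 276
N̂ = 846064 / 276 ≈ 3065.4 → 3065

N ≈ 3065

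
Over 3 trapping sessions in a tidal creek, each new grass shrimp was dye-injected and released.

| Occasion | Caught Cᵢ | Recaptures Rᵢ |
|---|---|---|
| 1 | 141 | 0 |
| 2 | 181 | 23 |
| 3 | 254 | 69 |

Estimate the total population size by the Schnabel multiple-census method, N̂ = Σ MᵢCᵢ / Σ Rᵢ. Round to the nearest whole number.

Marked at large before each occasion: Mᵢ = Σⱼ<ᵢ (Cⱼ − Rⱼ) → M1=0, M2=141, M3=299
Σ MᵢCᵢ = 0·141 + 141·181 + 299·254 = 0 + 25521 + 75946 = 101467
Σ Rᵢ = 0 + 23 + 69 = 92
N̂ = 101467 / 92 ≈ 1102.9 → 1103

N ≈ 1103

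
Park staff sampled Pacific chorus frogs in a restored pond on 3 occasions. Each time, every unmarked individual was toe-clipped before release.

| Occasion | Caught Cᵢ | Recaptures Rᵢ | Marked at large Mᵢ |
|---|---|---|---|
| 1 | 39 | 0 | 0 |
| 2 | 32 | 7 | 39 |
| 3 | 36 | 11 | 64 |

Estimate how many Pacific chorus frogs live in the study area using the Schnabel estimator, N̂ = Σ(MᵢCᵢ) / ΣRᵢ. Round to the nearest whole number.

N ≈ 197

Σ MᵢCᵢ = 0·39 + 39·32 + 64·36 = 0 + 1248 + 2304 = 3552
Σ Rᵢ = 0 + 7 + 11 = 18
N̂ = 3552 / 18 ≈ 197.3 → 197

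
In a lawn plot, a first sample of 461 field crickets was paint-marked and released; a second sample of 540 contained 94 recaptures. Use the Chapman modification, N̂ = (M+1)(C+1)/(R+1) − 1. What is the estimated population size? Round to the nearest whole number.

N̂ = (461+1)(540+1)/(94+1) − 1 = 462·541/95 − 1
= 249942/95 − 1 ≈ 2631.0 − 1 ≈ 2630.0 → 2630

N ≈ 2630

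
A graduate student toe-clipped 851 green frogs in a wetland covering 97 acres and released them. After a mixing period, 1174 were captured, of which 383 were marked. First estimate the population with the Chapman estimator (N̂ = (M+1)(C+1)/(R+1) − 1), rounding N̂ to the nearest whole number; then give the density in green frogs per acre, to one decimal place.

density ≈ 26.9 green frogs per acre

N̂ = 852·1175/384 − 1 = 1001100/384 − 1 ≈ 2606.0 → 2606
Density = N̂ / area = 2606 / 97 ≈ 26.87 → 26.9 per acre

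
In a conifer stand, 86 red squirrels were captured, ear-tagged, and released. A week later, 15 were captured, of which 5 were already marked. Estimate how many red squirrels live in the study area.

N = (86 × 15) / 5 = 1290 / 5 = 258

N = 258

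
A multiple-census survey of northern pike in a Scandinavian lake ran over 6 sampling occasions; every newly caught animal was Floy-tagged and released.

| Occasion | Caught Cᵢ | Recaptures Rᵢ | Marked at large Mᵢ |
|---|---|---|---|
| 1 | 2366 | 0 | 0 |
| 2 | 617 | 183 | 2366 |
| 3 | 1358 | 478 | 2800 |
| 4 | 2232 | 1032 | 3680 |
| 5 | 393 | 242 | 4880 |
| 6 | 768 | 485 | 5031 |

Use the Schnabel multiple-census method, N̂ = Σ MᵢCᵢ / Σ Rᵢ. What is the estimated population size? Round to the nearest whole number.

Σ MᵢCᵢ = 0·2366 + 2366·617 + 2800·1358 + 3680·2232 + 4880·393 + 5031·768 = 0 + 1459822 + 3802400 + 8213760 + 1917840 + 3863808 = 19257630
Σ Rᵢ = 0 + 183 + 478 + 1032 + 242 + 485 = 2420
N̂ = 19257630 / 2420 ≈ 7957.7 → 7958

N ≈ 7958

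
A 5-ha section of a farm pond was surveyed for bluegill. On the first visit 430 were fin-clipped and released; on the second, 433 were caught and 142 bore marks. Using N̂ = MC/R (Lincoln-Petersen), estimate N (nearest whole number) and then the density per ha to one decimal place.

N̂ = 430·433/142 = 186190/142 ≈ 1311.2 → 1311
Density = N̂ / area = 1311 / 5 ≈ 262.20 → 262.2 per ha

density ≈ 262.2 bluegill per ha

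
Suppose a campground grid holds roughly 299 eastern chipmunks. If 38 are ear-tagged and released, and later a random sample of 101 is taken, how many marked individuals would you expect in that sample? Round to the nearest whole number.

The marked fraction of the population is 38/299, so in a sample of 101 expect C·(M/N) marked.
E[R] = 38 × 101 / 299 = 3838 / 299 ≈ 12.8 → 13

expected recaptures ≈ 13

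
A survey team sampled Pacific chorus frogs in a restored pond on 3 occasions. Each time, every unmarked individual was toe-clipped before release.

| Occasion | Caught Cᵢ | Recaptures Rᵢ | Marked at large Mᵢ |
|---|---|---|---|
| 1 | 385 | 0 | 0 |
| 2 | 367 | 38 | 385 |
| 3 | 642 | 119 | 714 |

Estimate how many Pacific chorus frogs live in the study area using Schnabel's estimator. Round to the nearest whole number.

N ≈ 3820

Σ MᵢCᵢ = 0·385 + 385·367 + 714·642 = 0 + 141295 + 458388 = 599683
Σ Rᵢ = 0 + 38 + 119 = 157
N̂ = 599683 / 157 ≈ 3819.6 → 3820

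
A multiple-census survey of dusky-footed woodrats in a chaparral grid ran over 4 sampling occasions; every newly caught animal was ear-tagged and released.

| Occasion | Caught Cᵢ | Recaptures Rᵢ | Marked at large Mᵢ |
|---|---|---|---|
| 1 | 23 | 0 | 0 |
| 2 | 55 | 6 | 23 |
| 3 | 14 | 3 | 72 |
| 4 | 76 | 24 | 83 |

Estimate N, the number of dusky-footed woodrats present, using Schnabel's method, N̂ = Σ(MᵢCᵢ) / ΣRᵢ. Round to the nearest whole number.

Σ MᵢCᵢ = 0·23 + 23·55 + 72·14 + 83·76 = 0 + 1265 + 1008 + 6308 = 8581
Σ Rᵢ = 0 + 6 + 3 + 24 = 33
N̂ = 8581 / 33 ≈ 260.0 → 260

N ≈ 260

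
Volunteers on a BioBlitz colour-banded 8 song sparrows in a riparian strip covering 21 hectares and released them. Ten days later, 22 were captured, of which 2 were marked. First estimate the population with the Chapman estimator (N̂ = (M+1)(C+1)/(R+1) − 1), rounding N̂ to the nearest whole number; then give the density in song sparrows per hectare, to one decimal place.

density ≈ 3.2 song sparrows per hectare

N̂ = 9·23/3 − 1 = 207/3 − 1 = 68
Density = N̂ / area = 68 / 21 ≈ 3.24 → 3.2 per hectare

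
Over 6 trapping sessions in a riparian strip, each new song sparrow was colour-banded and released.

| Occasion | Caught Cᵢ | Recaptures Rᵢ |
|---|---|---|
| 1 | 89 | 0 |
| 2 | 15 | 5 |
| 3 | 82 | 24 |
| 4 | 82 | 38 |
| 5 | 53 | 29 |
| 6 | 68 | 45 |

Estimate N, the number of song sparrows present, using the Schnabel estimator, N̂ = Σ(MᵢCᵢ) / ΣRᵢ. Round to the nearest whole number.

Marked at large before each occasion: Mᵢ = Σⱼ<ᵢ (Cⱼ − Rⱼ) → M1=0, M2=89, M3=99, M4=157, M5=201, M6=225
Σ MᵢCᵢ = 0·89 + 89·15 + 99·82 + 157·82 + 201·53 + 225·68 = 0 + 1335 + 8118 + 12874 + 10653 + 15300 = 48280
Σ Rᵢ = 0 + 5 + 24 + 38 + 29 + 45 = 141
N̂ = 48280 / 141 ≈ 342.4 → 342

N ≈ 342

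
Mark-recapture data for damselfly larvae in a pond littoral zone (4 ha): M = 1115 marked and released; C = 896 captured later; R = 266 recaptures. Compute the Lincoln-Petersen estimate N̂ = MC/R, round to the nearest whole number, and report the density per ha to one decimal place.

N̂ = 1115·896/266 = 999040/266 ≈ 3755.8 → 3756
Density = N̂ / area = 3756 / 4 = 939.0 per ha

density ≈ 939.0 damselfly larvae per ha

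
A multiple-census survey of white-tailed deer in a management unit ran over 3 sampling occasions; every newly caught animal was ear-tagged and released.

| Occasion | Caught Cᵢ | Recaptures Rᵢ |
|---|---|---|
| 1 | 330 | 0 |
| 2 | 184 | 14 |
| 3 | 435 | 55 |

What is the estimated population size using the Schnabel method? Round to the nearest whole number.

Marked at large before each occasion: Mᵢ = Σⱼ<ᵢ (Cⱼ − Rⱼ) → M1=0, M2=330, M3=500
Σ MᵢCᵢ = 0·330 + 330·184 + 500·435 = 0 + 60720 + 217500 = 278220
Σ Rᵢ = 0 + 14 + 55 = 69
N̂ = 278220 / 69 ≈ 4032.2 → 4032

N ≈ 4032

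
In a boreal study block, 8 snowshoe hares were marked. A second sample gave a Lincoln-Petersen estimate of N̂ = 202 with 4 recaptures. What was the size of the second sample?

C = 101

From N = M·C/R: C = N·R / M = 202·4 / 8 = 808 / 8 = 101.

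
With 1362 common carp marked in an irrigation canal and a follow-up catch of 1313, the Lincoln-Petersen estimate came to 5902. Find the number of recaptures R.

R = 303

From N = M·C/R: R = M·C / N = 1362·1313 / 5902 = 1788306 / 5902 = 303.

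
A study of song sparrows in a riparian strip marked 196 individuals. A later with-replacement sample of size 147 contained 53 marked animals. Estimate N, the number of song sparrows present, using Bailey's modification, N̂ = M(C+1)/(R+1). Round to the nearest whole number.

N̂ = 196·(147+1)/(53+1) = 196·148/54 = 29008/54 ≈ 537.2 → 537

N ≈ 537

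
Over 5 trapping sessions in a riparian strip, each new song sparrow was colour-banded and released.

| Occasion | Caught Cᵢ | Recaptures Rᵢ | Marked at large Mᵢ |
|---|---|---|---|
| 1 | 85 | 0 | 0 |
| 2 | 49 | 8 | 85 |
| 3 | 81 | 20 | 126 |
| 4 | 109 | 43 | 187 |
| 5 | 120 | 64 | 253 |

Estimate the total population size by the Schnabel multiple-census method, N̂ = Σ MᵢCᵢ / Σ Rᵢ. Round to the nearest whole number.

N ≈ 482

Σ MᵢCᵢ = 0·85 + 85·49 + 126·81 + 187·109 + 253·120 = 0 + 4165 + 10206 + 20383 + 30360 = 65114
Σ Rᵢ = 0 + 8 + 20 + 43 + 64 = 135
N̂ = 65114 / 135 ≈ 482.3 → 482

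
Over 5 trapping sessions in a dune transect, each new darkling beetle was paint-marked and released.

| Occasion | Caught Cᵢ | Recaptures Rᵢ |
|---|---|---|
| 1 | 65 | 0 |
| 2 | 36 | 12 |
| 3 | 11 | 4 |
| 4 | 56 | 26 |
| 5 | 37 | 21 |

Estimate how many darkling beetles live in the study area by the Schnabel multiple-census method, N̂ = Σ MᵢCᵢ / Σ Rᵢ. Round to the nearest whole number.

Marked at large before each occasion: Mᵢ = Σⱼ<ᵢ (Cⱼ − Rⱼ) → M1=0, M2=65, M3=89, M4=96, M5=126
Σ MᵢCᵢ = 0·65 + 65·36 + 89·11 + 96·56 + 126·37 = 0 + 2340 + 979 + 5376 + 4662 = 13357
Σ Rᵢ = 0 + 12 + 4 + 26 + 21 = 63
N̂ = 13357 / 63 ≈ 212.0 → 212

N ≈ 212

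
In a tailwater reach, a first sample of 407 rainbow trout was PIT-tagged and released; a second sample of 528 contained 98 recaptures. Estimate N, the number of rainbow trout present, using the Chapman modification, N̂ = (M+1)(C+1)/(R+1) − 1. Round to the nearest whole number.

N̂ = (407+1)(528+1)/(98+1) − 1 = 408·529/99 − 1
= 215832/99 − 1 ≈ 2180.1 − 1 ≈ 2179.1 → 2179

N ≈ 2179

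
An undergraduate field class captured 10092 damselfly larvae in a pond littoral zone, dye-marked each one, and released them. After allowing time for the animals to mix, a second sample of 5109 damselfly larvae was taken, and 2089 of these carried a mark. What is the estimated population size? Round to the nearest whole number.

Lincoln-Petersen assumes M/N = R/C, so N = M·C / R.
N = (10092 × 5109) / 2089 = 51560028 / 2089 ≈ 24681.7 → 24682

N ≈ 24,682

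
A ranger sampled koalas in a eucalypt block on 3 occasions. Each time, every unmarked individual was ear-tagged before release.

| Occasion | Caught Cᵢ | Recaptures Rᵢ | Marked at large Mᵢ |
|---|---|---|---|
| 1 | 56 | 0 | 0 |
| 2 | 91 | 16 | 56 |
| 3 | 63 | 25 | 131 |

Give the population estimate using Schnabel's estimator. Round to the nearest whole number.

N ≈ 326

Σ MᵢCᵢ = 0·56 + 56·91 + 131·63 = 0 + 5096 + 8253 = 13349
Σ Rᵢ = 0 + 16 + 25 = 41
N̂ = 13349 / 41 ≈ 325.6 → 326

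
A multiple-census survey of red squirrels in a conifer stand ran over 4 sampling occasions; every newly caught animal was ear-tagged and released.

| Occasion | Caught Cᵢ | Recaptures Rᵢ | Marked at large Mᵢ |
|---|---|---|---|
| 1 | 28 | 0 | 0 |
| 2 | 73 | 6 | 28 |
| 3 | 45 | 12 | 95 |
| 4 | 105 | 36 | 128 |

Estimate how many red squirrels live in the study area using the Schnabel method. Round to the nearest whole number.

Σ MᵢCᵢ = 0·28 + 28·73 + 95·45 + 128·105 = 0 + 2044 + 4275 + 13440 = 19759
Σ Rᵢ = 0 + 6 + 12 + 36 = 54
N̂ = 19759 / 54 ≈ 365.9 → 366

N ≈ 366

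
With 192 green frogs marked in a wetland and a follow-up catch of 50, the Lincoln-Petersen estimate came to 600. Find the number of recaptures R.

R = 16

From N = M·C/R: R = M·C / N = 192·50 / 600 = 9600 / 600 = 16.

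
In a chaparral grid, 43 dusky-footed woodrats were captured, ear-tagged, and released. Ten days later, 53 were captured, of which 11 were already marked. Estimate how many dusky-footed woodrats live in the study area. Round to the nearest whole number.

N ≈ 207

Lincoln-Petersen assumes M/N = R/C, so N = M·C / R.
N = (43 × 53) / 11 = 2279 / 11 ≈ 207.2 → 207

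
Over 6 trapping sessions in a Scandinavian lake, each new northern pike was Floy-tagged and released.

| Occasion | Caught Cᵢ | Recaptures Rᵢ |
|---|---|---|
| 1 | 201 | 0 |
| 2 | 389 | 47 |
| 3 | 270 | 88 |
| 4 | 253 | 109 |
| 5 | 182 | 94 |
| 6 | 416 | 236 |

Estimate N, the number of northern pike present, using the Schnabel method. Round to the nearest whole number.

N ≈ 1680

Marked at large before each occasion: Mᵢ = Σⱼ<ᵢ (Cⱼ − Rⱼ) → M1=0, M2=201, M3=543, M4=725, M5=869, M6=957
Σ MᵢCᵢ = 0·201 + 201·389 + 543·270 + 725·253 + 869·182 + 957·416 = 0 + 78189 + 146610 + 183425 + 158158 + 398112 = 964494
Σ Rᵢ = 0 + 47 + 88 + 109 + 94 + 236 = 574
N̂ = 964494 / 574 ≈ 1680.3 → 1680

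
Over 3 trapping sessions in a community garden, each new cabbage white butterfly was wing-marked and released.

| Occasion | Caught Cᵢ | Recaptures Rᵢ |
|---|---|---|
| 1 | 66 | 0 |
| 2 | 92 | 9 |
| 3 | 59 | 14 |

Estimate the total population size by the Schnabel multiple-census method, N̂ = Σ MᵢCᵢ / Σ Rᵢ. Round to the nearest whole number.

Marked at large before each occasion: Mᵢ = Σⱼ<ᵢ (Cⱼ − Rⱼ) → M1=0, M2=66, M3=149
Σ MᵢCᵢ = 0·66 + 66·92 + 149·59 = 0 + 6072 + 8791 = 14863
Σ Rᵢ = 0 + 9 + 14 = 23
N̂ = 14863 / 23 ≈ 646.2 → 646

N ≈ 646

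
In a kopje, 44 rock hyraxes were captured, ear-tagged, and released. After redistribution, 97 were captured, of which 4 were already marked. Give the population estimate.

N = 1067

The marked fraction in the recapture sample should equal the marked fraction in the population: 4/97 = 44/N.
N = (44 × 97) / 4 = 4268 / 4 = 1067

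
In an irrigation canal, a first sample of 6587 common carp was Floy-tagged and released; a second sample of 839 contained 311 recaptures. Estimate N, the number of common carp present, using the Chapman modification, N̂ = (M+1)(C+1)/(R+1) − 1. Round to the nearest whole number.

N̂ = (6587+1)(839+1)/(311+1) − 1 = 6588·840/312 − 1
= 5533920/312 − 1 ≈ 17736.9 − 1 ≈ 17735.9 → 17736

N ≈ 17,736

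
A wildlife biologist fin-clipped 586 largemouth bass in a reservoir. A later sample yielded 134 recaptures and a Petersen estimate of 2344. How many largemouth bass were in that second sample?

C = 536

From N = M·C/R: C = N·R / M = 2344·134 / 586 = 314096 / 586 = 536.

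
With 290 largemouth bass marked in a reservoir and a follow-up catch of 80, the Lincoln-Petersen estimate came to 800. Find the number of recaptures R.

R = 29

From N = M·C/R: R = M·C / N = 290·80 / 800 = 23200 / 800 = 29.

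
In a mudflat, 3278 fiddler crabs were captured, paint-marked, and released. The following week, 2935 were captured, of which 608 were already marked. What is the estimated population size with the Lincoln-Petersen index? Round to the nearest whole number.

N ≈ 15,824

N = (3278 × 2935) / 608 = 9620930 / 608 ≈ 15823.9 → 15824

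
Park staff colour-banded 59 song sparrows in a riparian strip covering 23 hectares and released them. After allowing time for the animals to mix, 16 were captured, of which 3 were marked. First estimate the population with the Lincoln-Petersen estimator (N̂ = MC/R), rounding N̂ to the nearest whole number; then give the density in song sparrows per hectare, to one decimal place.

N̂ = 59·16/3 = 944/3 ≈ 314.7 → 315
Density = N̂ / area = 315 / 23 ≈ 13.70 → 13.7 per hectare

density ≈ 13.7 song sparrows per hectare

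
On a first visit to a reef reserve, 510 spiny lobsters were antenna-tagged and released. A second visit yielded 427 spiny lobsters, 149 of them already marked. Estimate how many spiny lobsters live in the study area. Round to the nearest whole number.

N ≈ 1462

The marked fraction in the recapture sample should equal the marked fraction in the population: 149/427 = 510/N.
N = (510 × 427) / 149 = 217770 / 149 ≈ 1461.5 → 1462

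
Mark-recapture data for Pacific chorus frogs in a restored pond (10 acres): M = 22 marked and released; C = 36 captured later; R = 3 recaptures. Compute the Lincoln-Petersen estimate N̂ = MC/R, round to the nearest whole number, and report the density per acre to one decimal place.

N̂ = 22·36/3 = 792/3 = 264
Density = N̂ / area = 264 / 10 ≈ 26.40 → 26.4 per acre

density ≈ 26.4 Pacific chorus frogs per acre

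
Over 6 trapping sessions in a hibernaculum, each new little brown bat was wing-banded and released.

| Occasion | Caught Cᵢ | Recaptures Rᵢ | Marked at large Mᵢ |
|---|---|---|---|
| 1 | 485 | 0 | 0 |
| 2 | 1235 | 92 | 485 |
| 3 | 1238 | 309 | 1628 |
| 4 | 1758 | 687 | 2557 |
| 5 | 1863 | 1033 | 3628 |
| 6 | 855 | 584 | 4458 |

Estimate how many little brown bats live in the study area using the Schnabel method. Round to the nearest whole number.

Σ MᵢCᵢ = 0·485 + 485·1235 + 1628·1238 + 2557·1758 + 3628·1863 + 4458·855 = 0 + 598975 + 2015464 + 4495206 + 6758964 + 3811590 = 17680199
Σ Rᵢ = 0 + 92 + 309 + 687 + 1033 + 584 = 2705
N̂ = 17680199 / 2705 ≈ 6536.1 → 6536

N ≈ 6536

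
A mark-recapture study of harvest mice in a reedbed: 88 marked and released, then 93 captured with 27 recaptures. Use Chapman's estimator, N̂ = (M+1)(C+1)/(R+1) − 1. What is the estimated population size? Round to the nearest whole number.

N̂ = (88+1)(93+1)/(27+1) − 1 = 89·94/28 − 1
= 8366/28 − 1 ≈ 298.8 − 1 ≈ 297.8 → 298

N ≈ 298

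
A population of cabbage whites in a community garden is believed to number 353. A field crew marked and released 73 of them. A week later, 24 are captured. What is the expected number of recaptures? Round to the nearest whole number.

Expected recaptures E[R] = M·C / N.
E[R] = 73 × 24 / 353 = 1752 / 353 ≈ 5.0 → 5

expected recaptures ≈ 5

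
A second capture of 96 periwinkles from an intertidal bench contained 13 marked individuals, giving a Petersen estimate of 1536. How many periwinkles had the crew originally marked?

From N = M·C/R: M = N·R / C = 1536·13 / 96 = 19968 / 96 = 208.

M = 208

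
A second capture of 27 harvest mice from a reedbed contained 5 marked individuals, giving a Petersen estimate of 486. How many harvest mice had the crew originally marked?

M = 90

From N = M·C/R: M = N·R / C = 486·5 / 27 = 2430 / 27 = 90.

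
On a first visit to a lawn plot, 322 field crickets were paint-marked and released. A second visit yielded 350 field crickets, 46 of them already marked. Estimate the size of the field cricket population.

N = 2450

The marked fraction in the recapture sample should equal the marked fraction in the population: 46/350 = 322/N.
N = (322 × 350) / 46 = 112700 / 46 = 2450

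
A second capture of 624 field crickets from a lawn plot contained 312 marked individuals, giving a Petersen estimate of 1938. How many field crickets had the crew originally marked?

M = 969

From N = M·C/R: M = N·R / C = 1938·312 / 624 = 604656 / 624 = 969.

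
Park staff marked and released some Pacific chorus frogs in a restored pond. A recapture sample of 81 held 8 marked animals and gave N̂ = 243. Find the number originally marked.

From N = M·C/R: M = N·R / C = 243·8 / 81 = 1944 / 81 = 24.

M = 24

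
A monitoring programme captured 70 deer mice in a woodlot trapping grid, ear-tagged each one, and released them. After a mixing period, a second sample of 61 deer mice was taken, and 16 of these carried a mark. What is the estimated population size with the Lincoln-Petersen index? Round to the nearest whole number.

Lincoln-Petersen assumes M/N = R/C, so N = M·C / R.
N = (70 × 61) / 16 = 4270 / 16 ≈ 266.9 → 267

N ≈ 267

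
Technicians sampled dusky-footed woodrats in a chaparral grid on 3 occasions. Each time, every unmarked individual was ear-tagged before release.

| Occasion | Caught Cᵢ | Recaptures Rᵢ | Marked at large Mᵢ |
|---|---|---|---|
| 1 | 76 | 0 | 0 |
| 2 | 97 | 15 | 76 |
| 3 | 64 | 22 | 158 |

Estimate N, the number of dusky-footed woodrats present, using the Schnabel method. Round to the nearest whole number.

Σ MᵢCᵢ = 0·76 + 76·97 + 158·64 = 0 + 7372 + 10112 = 17484
Σ Rᵢ = 0 + 15 + 22 = 37
N̂ = 17484 / 37 ≈ 472.5 → 473

N ≈ 473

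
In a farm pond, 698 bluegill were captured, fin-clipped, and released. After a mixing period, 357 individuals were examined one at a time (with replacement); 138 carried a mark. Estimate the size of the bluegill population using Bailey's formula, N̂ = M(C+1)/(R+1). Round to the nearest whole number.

N̂ = 698·(357+1)/(138+1) = 698·358/139 = 249884/139 ≈ 1797.7 → 1798

N ≈ 1798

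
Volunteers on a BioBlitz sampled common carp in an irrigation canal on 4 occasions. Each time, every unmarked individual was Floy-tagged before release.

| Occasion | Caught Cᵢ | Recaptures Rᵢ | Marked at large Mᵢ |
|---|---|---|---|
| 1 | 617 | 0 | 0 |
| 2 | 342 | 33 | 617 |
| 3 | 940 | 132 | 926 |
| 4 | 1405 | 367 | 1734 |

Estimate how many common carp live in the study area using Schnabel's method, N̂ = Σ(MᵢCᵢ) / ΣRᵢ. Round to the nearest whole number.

Σ MᵢCᵢ = 0·617 + 617·342 + 926·940 + 1734·1405 = 0 + 211014 + 870440 + 2436270 = 3517724
Σ Rᵢ = 0 + 33 + 132 + 367 = 532
N̂ = 3517724 / 532 ≈ 6612.3 → 6612

N ≈ 6612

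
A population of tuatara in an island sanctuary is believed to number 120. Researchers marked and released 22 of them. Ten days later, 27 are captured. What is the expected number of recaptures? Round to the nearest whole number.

The marked fraction of the population is 22/120, so in a sample of 27 expect C·(M/N) marked.
E[R] = 22 × 27 / 120 = 594 / 120 ≈ 5.0 → 5

expected recaptures ≈ 5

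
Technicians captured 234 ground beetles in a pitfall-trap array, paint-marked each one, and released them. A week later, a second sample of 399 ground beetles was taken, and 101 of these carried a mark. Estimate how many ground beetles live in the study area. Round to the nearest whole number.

The marked fraction in the recapture sample should equal the marked fraction in the population: 101/399 = 234/N.
N = (234 × 399) / 101 = 93366 / 101 ≈ 924.4 → 924

N ≈ 924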